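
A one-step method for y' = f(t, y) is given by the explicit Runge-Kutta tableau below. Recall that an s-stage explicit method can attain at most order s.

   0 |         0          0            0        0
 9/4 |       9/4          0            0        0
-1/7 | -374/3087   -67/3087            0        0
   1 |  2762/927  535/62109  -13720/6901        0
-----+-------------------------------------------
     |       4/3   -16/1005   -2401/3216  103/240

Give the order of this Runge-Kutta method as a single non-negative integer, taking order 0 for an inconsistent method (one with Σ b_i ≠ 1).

b = (4/3, -16/1005, -2401/3216, 103/240)
c = (0, 9/4, -1/7, 1)
Ac = (0, 0, -67/1372, 125/412)
Σ b_i: 4/3·1 + (-16/1005)·1 + (-2401/3216)·1 + 103/240·1 = 1 ✓
b·c: (-16/1005)·9/4 + (-2401/3216)·(-1/7) + 103/240·1 = 1/2 ✓
b·c²: (-16/1005)·81/16 + (-2401/3216)·1/49 + 103/240·1 = 1/3 ✓
b·Ac: (-2401/3216)·(-67/1372) + 103/240·125/412 = 1/6 ✓
b·c³: (-16/1005)·729/64 + (-2401/3216)·(-1/343) + 103/240·1 = 1/4 ✓
b·(c∘Ac): (-2401/3216)·67/9604 + 103/240·125/412 = 1/8 ✓
b·Ac²: (-2401/3216)·(-603/5488) + 103/240·5/1648 = 1/12 ✓
b·A²c: 103/240·10/103 = 1/24 ✓; 4 stages ⇒ order 4.

4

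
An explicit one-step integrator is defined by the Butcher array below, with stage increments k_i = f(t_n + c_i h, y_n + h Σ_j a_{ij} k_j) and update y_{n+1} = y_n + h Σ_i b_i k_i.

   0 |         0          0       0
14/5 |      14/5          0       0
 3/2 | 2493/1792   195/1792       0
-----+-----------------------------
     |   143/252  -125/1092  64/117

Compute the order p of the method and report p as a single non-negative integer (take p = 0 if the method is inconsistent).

3

b = (143/252, -125/1092, 64/117)
c = (0, 14/5, 3/2)
Ac = (0, 0, 39/128)
Σ b_i: 143/252·1 + (-125/1092)·1 + 64/117·1 = 1 ✓
b·c: (-125/1092)·14/5 + 64/117·3/2 = 1/2 ✓
b·c²: (-125/1092)·196/25 + 64/117·9/4 = 1/3 ✓
b·Ac: 64/117·39/128 = 1/6 ✓; 3 stages ⇒ order 3.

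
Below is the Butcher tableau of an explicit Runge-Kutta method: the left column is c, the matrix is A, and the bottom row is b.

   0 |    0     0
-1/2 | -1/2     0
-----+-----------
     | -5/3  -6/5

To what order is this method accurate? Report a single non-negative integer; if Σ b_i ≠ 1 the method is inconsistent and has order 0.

b = (-5/3, -6/5)
c = (0, -1/2)
Σ b_i: (-5/3)·1 + (-6/5)·1 = -43/15 ≠ 1 ⇒ order 0.

0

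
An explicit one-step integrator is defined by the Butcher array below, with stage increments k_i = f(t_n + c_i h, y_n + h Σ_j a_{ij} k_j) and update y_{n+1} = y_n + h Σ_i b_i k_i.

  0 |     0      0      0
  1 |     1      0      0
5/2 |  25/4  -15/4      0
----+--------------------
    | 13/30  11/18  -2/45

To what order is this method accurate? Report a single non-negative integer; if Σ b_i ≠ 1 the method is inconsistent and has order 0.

3

b = (13/30, 11/18, -2/45)
c = (0, 1, 5/2)
Ac = (0, 0, -15/4)
Σ b_i: 13/30·1 + 11/18·1 + (-2/45)·1 = 1 ✓
b·c: 11/18·1 + (-2/45)·5/2 = 1/2 ✓
b·c²: 11/18·1 + (-2/45)·25/4 = 1/3 ✓
b·Ac: (-2/45)·(-15/4) = 1/6 ✓; 3 stages ⇒ order 3.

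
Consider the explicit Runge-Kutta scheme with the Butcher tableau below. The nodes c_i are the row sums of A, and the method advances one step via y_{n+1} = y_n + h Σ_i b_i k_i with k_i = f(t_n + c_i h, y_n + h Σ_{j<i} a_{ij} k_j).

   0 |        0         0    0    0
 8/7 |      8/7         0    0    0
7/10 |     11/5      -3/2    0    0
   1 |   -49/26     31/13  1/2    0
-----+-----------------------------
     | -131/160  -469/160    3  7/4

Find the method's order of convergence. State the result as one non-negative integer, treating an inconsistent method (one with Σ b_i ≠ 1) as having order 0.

2

b = (-131/160, -469/160, 3, 7/4)
c = (0, 8/7, 7/10, 1)
Ac = (0, 0, -12/7, 5597/1820)
Σ b_i: (-131/160)·1 + (-469/160)·1 + 3·1 + 7/4·1 = 1 ✓
b·c: (-469/160)·8/7 + 3·7/10 + 7/4·1 = 1/2 ✓
b·c²: (-469/160)·64/49 + 3·49/100 + 7/4·1 = -213/350 ≠ 1/3 ⇒ order 2.
b·Ac: 3·(-12/7) + 7/4·5597/1820 = 1739/7280 ≠ 1/6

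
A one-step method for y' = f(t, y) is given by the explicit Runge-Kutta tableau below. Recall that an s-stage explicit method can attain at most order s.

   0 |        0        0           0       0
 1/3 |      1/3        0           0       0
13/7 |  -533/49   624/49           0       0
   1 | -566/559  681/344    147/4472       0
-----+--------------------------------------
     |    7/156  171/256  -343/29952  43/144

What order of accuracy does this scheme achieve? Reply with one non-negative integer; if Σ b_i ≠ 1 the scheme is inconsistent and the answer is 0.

4

b = (7/156, 171/256, -343/29952, 43/144)
c = (0, 1/3, 13/7, 1)
Ac = (0, 0, 208/49, 31/43)
Σ b_i: 7/156·1 + 171/256·1 + (-343/29952)·1 + 43/144·1 = 1 ✓
b·c: 171/256·1/3 + (-343/29952)·13/7 + 43/144·1 = 1/2 ✓
b·c²: 171/256·1/9 + (-343/29952)·169/49 + 43/144·1 = 1/3 ✓
b·Ac: (-343/29952)·208/49 + 43/144·31/43 = 1/6 ✓
b·c³: 171/256·1/27 + (-343/29952)·2197/343 + 43/144·1 = 1/4 ✓
b·(c∘Ac): (-343/29952)·2704/343 + 43/144·31/43 = 1/8 ✓
b·Ac²: (-343/29952)·208/147 + 43/144·1/3 = 1/12 ✓
b·A²c: 43/144·6/43 = 1/24 ✓; 4 stages ⇒ order 4.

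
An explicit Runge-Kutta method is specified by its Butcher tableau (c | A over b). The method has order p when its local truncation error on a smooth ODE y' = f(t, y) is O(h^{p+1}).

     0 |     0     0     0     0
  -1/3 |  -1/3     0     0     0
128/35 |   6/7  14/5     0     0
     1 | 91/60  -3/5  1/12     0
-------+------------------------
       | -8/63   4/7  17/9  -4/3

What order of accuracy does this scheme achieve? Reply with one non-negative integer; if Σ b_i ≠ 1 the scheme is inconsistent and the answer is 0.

1

b = (-8/63, 4/7, 17/9, -4/3)
c = (0, -1/3, 128/35, 1)
Ac = (0, 0, -14/15, 53/105)
Σ b_i: (-8/63)·1 + 4/7·1 + 17/9·1 + (-4/3)·1 = 1 ✓
b·c: 4/7·(-1/3) + 17/9·128/35 + (-4/3)·1 = 1696/315 ≠ 1/2 ⇒ order 1.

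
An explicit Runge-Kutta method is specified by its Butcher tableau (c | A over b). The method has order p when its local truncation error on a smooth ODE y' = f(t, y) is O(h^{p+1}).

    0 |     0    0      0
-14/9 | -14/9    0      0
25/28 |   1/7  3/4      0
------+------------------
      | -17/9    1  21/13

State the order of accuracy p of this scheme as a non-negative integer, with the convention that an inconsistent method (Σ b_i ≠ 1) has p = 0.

b = (-17/9, 1, 21/13)
c = (0, -14/9, 25/28)
Ac = (0, 0, -7/6)
Σ b_i: (-17/9)·1 + 1·1 + 21/13·1 = 85/117 ≠ 1 ⇒ order 0.

0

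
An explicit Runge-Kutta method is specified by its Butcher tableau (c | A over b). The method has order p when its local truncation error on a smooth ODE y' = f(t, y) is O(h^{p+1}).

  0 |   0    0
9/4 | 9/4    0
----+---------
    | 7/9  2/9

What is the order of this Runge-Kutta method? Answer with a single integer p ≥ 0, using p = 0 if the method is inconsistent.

2

b = (7/9, 2/9)
c = (0, 9/4)
Σ b_i: 7/9·1 + 2/9·1 = 1 ✓
b·c: 2/9·9/4 = 1/2 ✓; 2 stages ⇒ order 2.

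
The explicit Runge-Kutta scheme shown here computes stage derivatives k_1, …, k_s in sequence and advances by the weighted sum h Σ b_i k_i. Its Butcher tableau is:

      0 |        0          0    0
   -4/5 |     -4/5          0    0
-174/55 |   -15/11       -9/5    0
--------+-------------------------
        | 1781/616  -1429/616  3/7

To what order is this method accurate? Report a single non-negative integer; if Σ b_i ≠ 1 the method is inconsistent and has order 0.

2

b = (1781/616, -1429/616, 3/7)
c = (0, -4/5, -174/55)
Ac = (0, 0, 36/25)
Σ b_i: 1781/616·1 + (-1429/616)·1 + 3/7·1 = 1 ✓
b·c: (-1429/616)·(-4/5) + 3/7·(-174/55) = 1/2 ✓
b·c²: (-1429/616)·16/25 + 3/7·30276/3025 = 11878/4235 ≠ 1/3 ⇒ order 2.
b·Ac: 3/7·36/25 = 108/175 ≠ 1/6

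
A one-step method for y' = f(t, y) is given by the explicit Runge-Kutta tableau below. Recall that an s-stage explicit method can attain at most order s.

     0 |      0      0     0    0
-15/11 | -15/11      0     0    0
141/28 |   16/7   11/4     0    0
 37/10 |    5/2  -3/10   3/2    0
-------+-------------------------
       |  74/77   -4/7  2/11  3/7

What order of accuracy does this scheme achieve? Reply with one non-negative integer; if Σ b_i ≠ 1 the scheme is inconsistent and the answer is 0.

1

b = (74/77, -4/7, 2/11, 3/7)
c = (0, -15/11, 141/28, 37/10)
Ac = (0, 0, -15/4, 4905/616)
Σ b_i: 74/77·1 + (-4/7)·1 + 2/11·1 + 3/7·1 = 1 ✓
b·c: (-4/7)·(-15/11) + 2/11·141/28 + 3/7·37/10 = 1263/385 ≠ 1/2 ⇒ order 1.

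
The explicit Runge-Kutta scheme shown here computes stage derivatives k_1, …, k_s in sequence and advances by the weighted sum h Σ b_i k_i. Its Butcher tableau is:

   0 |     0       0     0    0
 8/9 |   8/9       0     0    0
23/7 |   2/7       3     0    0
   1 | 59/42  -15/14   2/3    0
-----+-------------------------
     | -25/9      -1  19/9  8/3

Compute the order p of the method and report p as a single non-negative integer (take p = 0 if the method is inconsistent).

1

b = (-25/9, -1, 19/9, 8/3)
c = (0, 8/9, 23/7, 1)
Ac = (0, 0, 8/3, 26/21)
Σ b_i: (-25/9)·1 + (-1)·1 + 19/9·1 + 8/3·1 = 1 ✓
b·c: (-1)·8/9 + 19/9·23/7 + 8/3·1 = 61/7 ≠ 1/2 ⇒ order 1.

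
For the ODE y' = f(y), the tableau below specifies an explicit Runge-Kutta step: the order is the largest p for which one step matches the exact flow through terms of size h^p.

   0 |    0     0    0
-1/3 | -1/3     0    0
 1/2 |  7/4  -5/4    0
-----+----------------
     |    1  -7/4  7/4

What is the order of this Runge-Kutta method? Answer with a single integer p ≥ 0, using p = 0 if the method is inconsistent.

b = (1, -7/4, 7/4)
c = (0, -1/3, 1/2)
Ac = (0, 0, 5/12)
Σ b_i: 1·1 + (-7/4)·1 + 7/4·1 = 1 ✓
b·c: (-7/4)·(-1/3) + 7/4·1/2 = 35/24 ≠ 1/2 ⇒ order 1.

1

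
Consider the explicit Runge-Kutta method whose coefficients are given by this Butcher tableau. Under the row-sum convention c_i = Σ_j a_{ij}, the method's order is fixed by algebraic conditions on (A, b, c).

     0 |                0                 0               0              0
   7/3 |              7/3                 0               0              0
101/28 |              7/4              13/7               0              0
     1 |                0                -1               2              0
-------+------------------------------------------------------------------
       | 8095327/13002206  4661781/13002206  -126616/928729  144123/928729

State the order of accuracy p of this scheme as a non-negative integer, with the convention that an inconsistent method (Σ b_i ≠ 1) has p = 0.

3

b = (8095327/13002206, 4661781/13002206, -126616/928729, 144123/928729)
c = (0, 7/3, 101/28, 1)
Ac = (0, 0, 13/3, 205/42)
Σ b_i: 8095327/13002206·1 + 4661781/13002206·1 + (-126616/928729)·1 + 144123/928729·1 = 1 ✓
b·c: 4661781/13002206·7/3 + (-126616/928729)·101/28 + 144123/928729·1 = 1/2 ✓
b·c²: 4661781/13002206·49/9 + (-126616/928729)·10201/784 + 144123/928729·1 = 1/3 ✓
b·Ac: (-126616/928729)·13/3 + 144123/928729·205/42 = 1/6 ✓
b·c³: 4661781/13002206·343/27 + (-126616/928729)·1030301/21952 + 144123/928729·1 = -790459171/468079416 ≠ 1/4 ⇒ order 3.
b·(c∘Ac): (-126616/928729)·1313/84 + 144123/928729·205/42 = -7654027/5572374 ≠ 1/8
b·Ac²: (-126616/928729)·91/9 + 144123/928729·72601/3528 = 849546853/468079416 ≠ 1/12
b·A²c: 144123/928729·26/3 = 1249066/928729 ≠ 1/24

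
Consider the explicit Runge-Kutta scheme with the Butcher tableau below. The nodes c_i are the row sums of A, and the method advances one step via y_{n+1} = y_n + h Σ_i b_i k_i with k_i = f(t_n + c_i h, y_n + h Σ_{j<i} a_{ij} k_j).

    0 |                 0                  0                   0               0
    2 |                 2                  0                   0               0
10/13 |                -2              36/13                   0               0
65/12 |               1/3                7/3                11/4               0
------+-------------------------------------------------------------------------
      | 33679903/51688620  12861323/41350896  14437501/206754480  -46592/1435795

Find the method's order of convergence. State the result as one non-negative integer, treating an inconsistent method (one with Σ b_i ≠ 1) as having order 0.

3

b = (33679903/51688620, 12861323/41350896, 14437501/206754480, -46592/1435795)
c = (0, 2, 10/13, 65/12)
Ac = (0, 0, 72/13, 529/78)
Σ b_i: 33679903/51688620·1 + 12861323/41350896·1 + 14437501/206754480·1 + (-46592/1435795)·1 = 1 ✓
b·c: 12861323/41350896·2 + 14437501/206754480·10/13 + (-46592/1435795)·65/12 = 1/2 ✓
b·c²: 12861323/41350896·4 + 14437501/206754480·100/169 + (-46592/1435795)·4225/144 = 1/3 ✓
b·Ac: 14437501/206754480·72/13 + (-46592/1435795)·529/78 = 1/6 ✓
b·c³: 12861323/41350896·8 + 14437501/206754480·1000/2197 + (-46592/1435795)·274625/1728 = -265810814/100792809 ≠ 1/4 ⇒ order 3.
b·(c∘Ac): 14437501/206754480·720/169 + (-46592/1435795)·2645/72 = -2312035/2584431 ≠ 1/8
b·Ac²: 14437501/206754480·144/13 + (-46592/1435795)·5557/507 = 4679243/11199201 ≠ 1/12
b·A²c: (-46592/1435795)·198/13 = -709632/1435795 ≠ 1/24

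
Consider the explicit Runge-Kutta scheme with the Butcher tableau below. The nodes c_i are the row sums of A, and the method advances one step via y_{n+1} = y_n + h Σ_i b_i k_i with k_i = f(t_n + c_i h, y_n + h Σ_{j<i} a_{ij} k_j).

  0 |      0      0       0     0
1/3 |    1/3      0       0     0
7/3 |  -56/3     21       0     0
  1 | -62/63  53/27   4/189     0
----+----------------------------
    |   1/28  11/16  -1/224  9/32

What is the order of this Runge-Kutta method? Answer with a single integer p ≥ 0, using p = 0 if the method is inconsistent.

4

b = (1/28, 11/16, -1/224, 9/32)
c = (0, 1/3, 7/3, 1)
Ac = (0, 0, 7, 19/27)
Σ b_i: 1/28·1 + 11/16·1 + (-1/224)·1 + 9/32·1 = 1 ✓
b·c: 11/16·1/3 + (-1/224)·7/3 + 9/32·1 = 1/2 ✓
b·c²: 11/16·1/9 + (-1/224)·49/9 + 9/32·1 = 1/3 ✓
b·Ac: (-1/224)·7 + 9/32·19/27 = 1/6 ✓
b·c³: 11/16·1/27 + (-1/224)·343/27 + 9/32·1 = 1/4 ✓
b·(c∘Ac): (-1/224)·49/3 + 9/32·19/27 = 1/8 ✓
b·Ac²: (-1/224)·7/3 + 9/32·1/3 = 1/12 ✓
b·A²c: 9/32·4/27 = 1/24 ✓; 4 stages ⇒ order 4.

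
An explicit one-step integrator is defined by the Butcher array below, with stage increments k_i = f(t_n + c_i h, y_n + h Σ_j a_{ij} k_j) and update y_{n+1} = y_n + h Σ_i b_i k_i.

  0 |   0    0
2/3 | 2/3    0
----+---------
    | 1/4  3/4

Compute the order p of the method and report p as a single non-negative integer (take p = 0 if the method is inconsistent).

b = (1/4, 3/4)
c = (0, 2/3)
Σ b_i: 1/4·1 + 3/4·1 = 1 ✓
b·c: 3/4·2/3 = 1/2 ✓; 2 stages ⇒ order 2.

2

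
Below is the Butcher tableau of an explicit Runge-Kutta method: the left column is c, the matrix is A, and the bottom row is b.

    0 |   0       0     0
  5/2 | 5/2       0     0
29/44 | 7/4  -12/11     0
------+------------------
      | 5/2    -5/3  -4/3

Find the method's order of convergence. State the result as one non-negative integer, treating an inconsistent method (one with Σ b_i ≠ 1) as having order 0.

b = (5/2, -5/3, -4/3)
c = (0, 5/2, 29/44)
Ac = (0, 0, -30/11)
Σ b_i: 5/2·1 + (-5/3)·1 + (-4/3)·1 = -1/2 ≠ 1 ⇒ order 0.

0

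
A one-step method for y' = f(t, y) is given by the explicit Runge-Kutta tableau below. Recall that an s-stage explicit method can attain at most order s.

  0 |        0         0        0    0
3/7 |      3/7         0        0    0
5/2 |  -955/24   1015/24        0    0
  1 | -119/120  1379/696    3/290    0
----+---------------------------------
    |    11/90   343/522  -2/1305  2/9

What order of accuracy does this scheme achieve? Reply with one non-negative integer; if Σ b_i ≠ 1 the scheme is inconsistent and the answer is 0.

b = (11/90, 343/522, -2/1305, 2/9)
c = (0, 3/7, 5/2, 1)
Ac = (0, 0, 145/8, 7/8)
Σ b_i: 11/90·1 + 343/522·1 + (-2/1305)·1 + 2/9·1 = 1 ✓
b·c: 343/522·3/7 + (-2/1305)·5/2 + 2/9·1 = 1/2 ✓
b·c²: 343/522·9/49 + (-2/1305)·25/4 + 2/9·1 = 1/3 ✓
b·Ac: (-2/1305)·145/8 + 2/9·7/8 = 1/6 ✓
b·c³: 343/522·27/343 + (-2/1305)·125/8 + 2/9·1 = 1/4 ✓
b·(c∘Ac): (-2/1305)·725/16 + 2/9·7/8 = 1/8 ✓
b·Ac²: (-2/1305)·435/56 + 2/9·3/7 = 1/12 ✓
b·A²c: 2/9·3/16 = 1/24 ✓; 4 stages ⇒ order 4.

4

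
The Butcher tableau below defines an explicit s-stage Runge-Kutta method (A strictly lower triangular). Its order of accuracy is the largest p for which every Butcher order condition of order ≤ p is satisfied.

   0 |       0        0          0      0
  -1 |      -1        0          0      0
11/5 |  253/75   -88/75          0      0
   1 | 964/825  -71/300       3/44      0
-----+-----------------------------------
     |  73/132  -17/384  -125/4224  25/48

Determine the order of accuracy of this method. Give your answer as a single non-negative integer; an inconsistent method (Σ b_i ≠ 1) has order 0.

b = (73/132, -17/384, -125/4224, 25/48)
c = (0, -1, 11/5, 1)
Ac = (0, 0, 88/75, 29/75)
Σ b_i: 73/132·1 + (-17/384)·1 + (-125/4224)·1 + 25/48·1 = 1 ✓
b·c: (-17/384)·(-1) + (-125/4224)·11/5 + 25/48·1 = 1/2 ✓
b·c²: (-17/384)·1 + (-125/4224)·121/25 + 25/48·1 = 1/3 ✓
b·Ac: (-125/4224)·88/75 + 25/48·29/75 = 1/6 ✓
b·c³: (-17/384)·(-1) + (-125/4224)·1331/125 + 25/48·1 = 1/4 ✓
b·(c∘Ac): (-125/4224)·968/375 + 25/48·29/75 = 1/8 ✓
b·Ac²: (-125/4224)·(-88/75) + 25/48·7/75 = 1/12 ✓
b·A²c: 25/48·2/25 = 1/24 ✓; 4 stages ⇒ order 4.

4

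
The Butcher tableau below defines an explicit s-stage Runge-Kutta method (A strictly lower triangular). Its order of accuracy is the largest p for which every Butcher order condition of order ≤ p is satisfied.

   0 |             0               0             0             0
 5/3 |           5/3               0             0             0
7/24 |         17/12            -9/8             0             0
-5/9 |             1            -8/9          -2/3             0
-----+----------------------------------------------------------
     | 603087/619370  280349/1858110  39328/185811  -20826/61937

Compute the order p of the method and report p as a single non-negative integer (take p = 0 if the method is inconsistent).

b = (603087/619370, 280349/1858110, 39328/185811, -20826/61937)
c = (0, 5/3, 7/24, -5/9)
Ac = (0, 0, -15/8, -181/108)
Σ b_i: 603087/619370·1 + 280349/1858110·1 + 39328/185811·1 + (-20826/61937)·1 = 1 ✓
b·c: 280349/1858110·5/3 + 39328/185811·7/24 + (-20826/61937)·(-5/9) = 1/2 ✓
b·c²: 280349/1858110·25/9 + 39328/185811·49/576 + (-20826/61937)·25/81 = 1/3 ✓
b·Ac: 39328/185811·(-15/8) + (-20826/61937)·(-181/108) = 1/6 ✓
b·c³: 280349/1858110·125/27 + 39328/185811·343/13824 + (-20826/61937)·(-125/729) = 61119347/80270352 ≠ 1/4 ⇒ order 3.
b·(c∘Ac): 39328/185811·(-35/64) + (-20826/61937)·905/972 = -717110/1672299 ≠ 1/8
b·Ac²: 39328/185811·(-25/8) + (-20826/61937)·(-6547/2592) = 1675679/8918928 ≠ 1/12
b·A²c: (-20826/61937)·5/4 = -52065/123874 ≠ 1/24

3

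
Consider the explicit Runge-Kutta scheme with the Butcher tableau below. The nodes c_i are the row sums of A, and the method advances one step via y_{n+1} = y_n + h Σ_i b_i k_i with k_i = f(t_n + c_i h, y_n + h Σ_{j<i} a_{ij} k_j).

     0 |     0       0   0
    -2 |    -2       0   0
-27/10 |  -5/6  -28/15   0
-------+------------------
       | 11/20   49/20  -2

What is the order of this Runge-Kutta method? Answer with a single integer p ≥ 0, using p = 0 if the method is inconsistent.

b = (11/20, 49/20, -2)
c = (0, -2, -27/10)
Ac = (0, 0, 56/15)
Σ b_i: 11/20·1 + 49/20·1 + (-2)·1 = 1 ✓
b·c: 49/20·(-2) + (-2)·(-27/10) = 1/2 ✓
b·c²: 49/20·4 + (-2)·729/100 = -239/50 ≠ 1/3 ⇒ order 2.
b·Ac: (-2)·56/15 = -112/15 ≠ 1/6

2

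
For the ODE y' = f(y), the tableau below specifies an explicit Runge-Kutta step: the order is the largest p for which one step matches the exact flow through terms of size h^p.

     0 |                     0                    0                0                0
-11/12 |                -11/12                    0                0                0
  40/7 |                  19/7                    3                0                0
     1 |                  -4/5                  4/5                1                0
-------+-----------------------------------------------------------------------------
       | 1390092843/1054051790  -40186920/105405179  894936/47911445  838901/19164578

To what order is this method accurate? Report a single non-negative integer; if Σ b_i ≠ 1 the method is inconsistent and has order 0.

3

b = (1390092843/1054051790, -40186920/105405179, 894936/47911445, 838901/19164578)
c = (0, -11/12, 40/7, 1)
Ac = (0, 0, -11/4, 523/105)
Σ b_i: 1390092843/1054051790·1 + (-40186920/105405179)·1 + 894936/47911445·1 + 838901/19164578·1 = 1 ✓
b·c: (-40186920/105405179)·(-11/12) + 894936/47911445·40/7 + 838901/19164578·1 = 1/2 ✓
b·c²: (-40186920/105405179)·121/144 + 894936/47911445·1600/49 + 838901/19164578·1 = 1/3 ✓
b·Ac: 894936/47911445·(-11/4) + 838901/19164578·523/105 = 1/6 ✓
b·c³: (-40186920/105405179)·(-1331/1728) + 894936/47911445·64000/343 + 838901/19164578·1 = 18461768837/4829473656 ≠ 1/4 ⇒ order 3.
b·(c∘Ac): 894936/47911445·(-110/7) + 838901/19164578·523/105 = -21701791/287468670 ≠ 1/8
b·Ac²: 894936/47911445·121/48 + 838901/19164578·293929/8820 = 7272469867/4829473656 ≠ 1/12
b·A²c: 838901/19164578·(-11/4) = -9227911/76658312 ≠ 1/24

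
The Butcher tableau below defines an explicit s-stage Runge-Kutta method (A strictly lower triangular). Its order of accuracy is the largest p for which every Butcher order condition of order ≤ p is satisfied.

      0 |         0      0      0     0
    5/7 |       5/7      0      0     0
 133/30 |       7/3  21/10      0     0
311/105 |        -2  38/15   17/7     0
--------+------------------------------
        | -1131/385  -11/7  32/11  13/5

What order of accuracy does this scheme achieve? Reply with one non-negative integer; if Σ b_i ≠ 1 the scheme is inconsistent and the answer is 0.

b = (-1131/385, -11/7, 32/11, 13/5)
c = (0, 5/7, 133/30, 311/105)
Ac = (0, 0, 3/2, 2641/210)
Σ b_i: (-1131/385)·1 + (-11/7)·1 + 32/11·1 + 13/5·1 = 1 ✓
b·c: (-11/7)·5/7 + 32/11·133/30 + 13/5·311/105 = 262432/13475 ≠ 1/2 ⇒ order 1.

1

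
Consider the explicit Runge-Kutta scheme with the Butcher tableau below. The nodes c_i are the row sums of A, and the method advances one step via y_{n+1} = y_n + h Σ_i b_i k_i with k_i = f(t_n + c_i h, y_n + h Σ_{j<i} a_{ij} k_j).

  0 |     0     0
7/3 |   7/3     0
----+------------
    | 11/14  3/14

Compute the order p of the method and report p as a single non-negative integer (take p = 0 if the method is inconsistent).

2

b = (11/14, 3/14)
c = (0, 7/3)
Σ b_i: 11/14·1 + 3/14·1 = 1 ✓
b·c: 3/14·7/3 = 1/2 ✓; 2 stages ⇒ order 2.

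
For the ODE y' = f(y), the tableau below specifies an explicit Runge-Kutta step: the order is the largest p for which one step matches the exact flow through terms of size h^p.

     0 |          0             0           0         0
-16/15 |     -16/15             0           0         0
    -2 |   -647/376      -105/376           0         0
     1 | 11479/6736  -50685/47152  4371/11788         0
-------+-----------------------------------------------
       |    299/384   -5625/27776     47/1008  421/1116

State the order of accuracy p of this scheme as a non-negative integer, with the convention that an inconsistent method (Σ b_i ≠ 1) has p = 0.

4

b = (299/384, -5625/27776, 47/1008, 421/1116)
c = (0, -16/15, -2, 1)
Ac = (0, 0, 14/47, 341/842)
Σ b_i: 299/384·1 + (-5625/27776)·1 + 47/1008·1 + 421/1116·1 = 1 ✓
b·c: (-5625/27776)·(-16/15) + 47/1008·(-2) + 421/1116·1 = 1/2 ✓
b·c²: (-5625/27776)·256/225 + 47/1008·4 + 421/1116·1 = 1/3 ✓
b·Ac: 47/1008·14/47 + 421/1116·341/842 = 1/6 ✓
b·c³: (-5625/27776)·(-4096/3375) + 47/1008·(-8) + 421/1116·1 = 1/4 ✓
b·(c∘Ac): 47/1008·(-28/47) + 421/1116·341/842 = 1/8 ✓
b·Ac²: 47/1008·(-224/705) + 421/1116·1643/6315 = 1/12 ✓
b·A²c: 421/1116·93/842 = 1/24 ✓; 4 stages ⇒ order 4.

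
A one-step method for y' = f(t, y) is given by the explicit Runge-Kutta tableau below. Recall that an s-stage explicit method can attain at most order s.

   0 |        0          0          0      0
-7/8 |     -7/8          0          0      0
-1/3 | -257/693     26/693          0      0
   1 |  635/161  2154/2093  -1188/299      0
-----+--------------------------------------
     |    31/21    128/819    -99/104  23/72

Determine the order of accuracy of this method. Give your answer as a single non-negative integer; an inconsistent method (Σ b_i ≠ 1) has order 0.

b = (31/21, 128/819, -99/104, 23/72)
c = (0, -7/8, -1/3, 1)
Ac = (0, 0, -13/396, 39/92)
Σ b_i: 31/21·1 + 128/819·1 + (-99/104)·1 + 23/72·1 = 1 ✓
b·c: 128/819·(-7/8) + (-99/104)·(-1/3) + 23/72·1 = 1/2 ✓
b·c²: 128/819·49/64 + (-99/104)·1/9 + 23/72·1 = 1/3 ✓
b·Ac: (-99/104)·(-13/396) + 23/72·39/92 = 1/6 ✓
b·c³: 128/819·(-343/512) + (-99/104)·(-1/27) + 23/72·1 = 1/4 ✓
b·(c∘Ac): (-99/104)·13/1188 + 23/72·39/92 = 1/8 ✓
b·Ac²: (-99/104)·91/3168 + 23/72·255/736 = 1/12 ✓
b·A²c: 23/72·3/23 = 1/24 ✓; 4 stages ⇒ order 4.

4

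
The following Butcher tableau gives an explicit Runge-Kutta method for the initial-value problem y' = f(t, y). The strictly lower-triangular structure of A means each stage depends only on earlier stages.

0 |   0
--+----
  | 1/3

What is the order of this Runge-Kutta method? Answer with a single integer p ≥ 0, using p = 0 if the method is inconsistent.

b = (1/3)
c = (0)
Σ b_i: 1/3·1 = 1/3 ≠ 1 ⇒ order 0.

0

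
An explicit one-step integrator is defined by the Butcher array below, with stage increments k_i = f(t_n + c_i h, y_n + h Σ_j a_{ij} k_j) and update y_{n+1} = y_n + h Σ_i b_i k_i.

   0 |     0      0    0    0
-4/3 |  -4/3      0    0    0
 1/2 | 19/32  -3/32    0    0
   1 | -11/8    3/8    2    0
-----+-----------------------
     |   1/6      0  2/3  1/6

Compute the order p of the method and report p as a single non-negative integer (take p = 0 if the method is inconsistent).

4

b = (1/6, 0, 2/3, 1/6)
c = (0, -4/3, 1/2, 1)
Ac = (0, 0, 1/8, 1/2)
Σ b_i: 1/6·1 + 2/3·1 + 1/6·1 = 1 ✓
b·c: 2/3·1/2 + 1/6·1 = 1/2 ✓
b·c²: 2/3·1/4 + 1/6·1 = 1/3 ✓
b·Ac: 2/3·1/8 + 1/6·1/2 = 1/6 ✓
b·c³: 2/3·1/8 + 1/6·1 = 1/4 ✓
b·(c∘Ac): 2/3·1/16 + 1/6·1/2 = 1/8 ✓
b·Ac²: 2/3·(-1/6) + 1/6·7/6 = 1/12 ✓
b·A²c: 1/6·1/4 = 1/24 ✓; 4 stages ⇒ order 4.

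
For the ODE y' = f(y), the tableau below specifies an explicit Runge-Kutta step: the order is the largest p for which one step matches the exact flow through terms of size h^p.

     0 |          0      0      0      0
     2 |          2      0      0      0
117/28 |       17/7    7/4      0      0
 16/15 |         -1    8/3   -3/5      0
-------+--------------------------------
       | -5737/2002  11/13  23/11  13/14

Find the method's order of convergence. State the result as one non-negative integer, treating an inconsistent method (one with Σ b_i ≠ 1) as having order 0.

1

b = (-5737/2002, 11/13, 23/11, 13/14)
c = (0, 2, 117/28, 16/15)
Ac = (0, 0, 7/2, 1187/420)
Σ b_i: (-5737/2002)·1 + 11/13·1 + 23/11·1 + 13/14·1 = 1 ✓
b·c: 11/13·2 + 23/11·117/28 + 13/14·16/15 = 685873/60060 ≠ 1/2 ⇒ order 1.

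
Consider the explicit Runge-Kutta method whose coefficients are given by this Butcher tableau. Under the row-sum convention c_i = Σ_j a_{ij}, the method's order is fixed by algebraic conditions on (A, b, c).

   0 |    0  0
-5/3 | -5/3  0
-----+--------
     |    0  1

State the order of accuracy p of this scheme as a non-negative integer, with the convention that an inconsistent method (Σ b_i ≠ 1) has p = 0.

1

b = (0, 1)
c = (0, -5/3)
Σ b_i: 1·1 = 1 ✓
b·c: 1·(-5/3) = -5/3 ≠ 1/2 ⇒ order 1.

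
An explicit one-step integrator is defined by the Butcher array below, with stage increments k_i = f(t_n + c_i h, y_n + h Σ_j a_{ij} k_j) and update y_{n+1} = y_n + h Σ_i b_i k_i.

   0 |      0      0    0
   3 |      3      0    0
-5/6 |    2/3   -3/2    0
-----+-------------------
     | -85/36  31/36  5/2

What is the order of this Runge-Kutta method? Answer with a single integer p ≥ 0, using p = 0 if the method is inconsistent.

b = (-85/36, 31/36, 5/2)
c = (0, 3, -5/6)
Ac = (0, 0, -9/2)
Σ b_i: (-85/36)·1 + 31/36·1 + 5/2·1 = 1 ✓
b·c: 31/36·3 + 5/2·(-5/6) = 1/2 ✓
b·c²: 31/36·9 + 5/2·25/36 = 683/72 ≠ 1/3 ⇒ order 2.
b·Ac: 5/2·(-9/2) = -45/4 ≠ 1/6

2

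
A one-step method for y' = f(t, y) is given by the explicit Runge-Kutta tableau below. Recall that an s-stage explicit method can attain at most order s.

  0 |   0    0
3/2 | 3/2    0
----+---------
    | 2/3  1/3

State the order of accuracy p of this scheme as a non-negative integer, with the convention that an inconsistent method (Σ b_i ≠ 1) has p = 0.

b = (2/3, 1/3)
c = (0, 3/2)
Σ b_i: 2/3·1 + 1/3·1 = 1 ✓
b·c: 1/3·3/2 = 1/2 ✓; 2 stages ⇒ order 2.

2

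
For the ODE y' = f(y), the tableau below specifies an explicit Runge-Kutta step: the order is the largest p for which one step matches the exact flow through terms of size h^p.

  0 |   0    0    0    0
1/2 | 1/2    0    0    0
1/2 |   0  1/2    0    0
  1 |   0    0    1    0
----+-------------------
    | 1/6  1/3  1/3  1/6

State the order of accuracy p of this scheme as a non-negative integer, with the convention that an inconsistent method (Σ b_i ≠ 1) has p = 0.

4

b = (1/6, 1/3, 1/3, 1/6)
c = (0, 1/2, 1/2, 1)
Ac = (0, 0, 1/4, 1/2)
Σ b_i: 1/6·1 + 1/3·1 + 1/3·1 + 1/6·1 = 1 ✓
b·c: 1/3·1/2 + 1/3·1/2 + 1/6·1 = 1/2 ✓
b·c²: 1/3·1/4 + 1/3·1/4 + 1/6·1 = 1/3 ✓
b·Ac: 1/3·1/4 + 1/6·1/2 = 1/6 ✓
b·c³: 1/3·1/8 + 1/3·1/8 + 1/6·1 = 1/4 ✓
b·(c∘Ac): 1/3·1/8 + 1/6·1/2 = 1/8 ✓
b·Ac²: 1/3·1/8 + 1/6·1/4 = 1/12 ✓
b·A²c: 1/6·1/4 = 1/24 ✓; 4 stages ⇒ order 4.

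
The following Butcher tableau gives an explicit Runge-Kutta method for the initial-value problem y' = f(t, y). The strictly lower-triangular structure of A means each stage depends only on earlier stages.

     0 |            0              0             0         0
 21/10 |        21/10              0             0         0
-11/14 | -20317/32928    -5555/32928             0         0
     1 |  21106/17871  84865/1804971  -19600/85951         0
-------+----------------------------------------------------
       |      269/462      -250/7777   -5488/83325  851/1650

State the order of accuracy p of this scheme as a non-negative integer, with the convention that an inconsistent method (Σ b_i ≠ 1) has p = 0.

b = (269/462, -250/7777, -5488/83325, 851/1650)
c = (0, 21/10, -11/14, 1)
Ac = (0, 0, -1111/3136, 473/1702)
Σ b_i: 269/462·1 + (-250/7777)·1 + (-5488/83325)·1 + 851/1650·1 = 1 ✓
b·c: (-250/7777)·21/10 + (-5488/83325)·(-11/14) + 851/1650·1 = 1/2 ✓
b·c²: (-250/7777)·441/100 + (-5488/83325)·121/196 + 851/1650·1 = 1/3 ✓
b·Ac: (-5488/83325)·(-1111/3136) + 851/1650·473/1702 = 1/6 ✓
b·c³: (-250/7777)·9261/1000 + (-5488/83325)·(-1331/2744) + 851/1650·1 = 1/4 ✓
b·(c∘Ac): (-5488/83325)·12221/43904 + 851/1650·473/1702 = 1/8 ✓
b·Ac²: (-5488/83325)·(-3333/4480) + 851/1650·1133/17020 = 1/12 ✓
b·A²c: 851/1650·275/3404 = 1/24 ✓; 4 stages ⇒ order 4.

4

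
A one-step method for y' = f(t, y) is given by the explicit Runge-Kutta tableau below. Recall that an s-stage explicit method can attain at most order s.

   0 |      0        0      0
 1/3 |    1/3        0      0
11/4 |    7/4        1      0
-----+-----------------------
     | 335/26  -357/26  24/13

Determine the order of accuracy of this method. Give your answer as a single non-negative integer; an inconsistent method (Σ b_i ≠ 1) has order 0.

2

b = (335/26, -357/26, 24/13)
c = (0, 1/3, 11/4)
Ac = (0, 0, 1/3)
Σ b_i: 335/26·1 + (-357/26)·1 + 24/13·1 = 1 ✓
b·c: (-357/26)·1/3 + 24/13·11/4 = 1/2 ✓
b·c²: (-357/26)·1/9 + 24/13·121/16 = 485/39 ≠ 1/3 ⇒ order 2.
b·Ac: 24/13·1/3 = 8/13 ≠ 1/6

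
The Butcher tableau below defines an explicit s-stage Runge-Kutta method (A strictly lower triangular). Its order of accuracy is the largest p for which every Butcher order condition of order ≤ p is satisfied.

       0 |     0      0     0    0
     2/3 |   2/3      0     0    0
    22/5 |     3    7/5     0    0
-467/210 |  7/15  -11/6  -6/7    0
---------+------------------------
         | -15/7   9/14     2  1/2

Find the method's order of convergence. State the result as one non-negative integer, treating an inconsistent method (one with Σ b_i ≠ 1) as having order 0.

b = (-15/7, 9/14, 2, 1/2)
c = (0, 2/3, 22/5, -467/210)
Ac = (0, 0, 14/15, -1573/315)
Σ b_i: (-15/7)·1 + 9/14·1 + 2·1 + 1/2·1 = 1 ✓
b·c: 9/14·2/3 + 2·22/5 + 1/2·(-467/210) = 487/60 ≠ 1/2 ⇒ order 1.

1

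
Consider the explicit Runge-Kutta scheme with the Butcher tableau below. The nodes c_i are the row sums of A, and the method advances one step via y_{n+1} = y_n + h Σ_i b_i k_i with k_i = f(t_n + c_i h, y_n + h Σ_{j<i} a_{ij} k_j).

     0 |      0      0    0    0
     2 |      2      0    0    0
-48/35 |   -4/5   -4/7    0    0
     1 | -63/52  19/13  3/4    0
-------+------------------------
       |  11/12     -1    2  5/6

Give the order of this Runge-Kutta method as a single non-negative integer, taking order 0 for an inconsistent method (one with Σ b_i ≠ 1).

0

b = (11/12, -1, 2, 5/6)
c = (0, 2, -48/35, 1)
Ac = (0, 0, -8/7, 862/455)
Σ b_i: 11/12·1 + (-1)·1 + 2·1 + 5/6·1 = 11/4 ≠ 1 ⇒ order 0.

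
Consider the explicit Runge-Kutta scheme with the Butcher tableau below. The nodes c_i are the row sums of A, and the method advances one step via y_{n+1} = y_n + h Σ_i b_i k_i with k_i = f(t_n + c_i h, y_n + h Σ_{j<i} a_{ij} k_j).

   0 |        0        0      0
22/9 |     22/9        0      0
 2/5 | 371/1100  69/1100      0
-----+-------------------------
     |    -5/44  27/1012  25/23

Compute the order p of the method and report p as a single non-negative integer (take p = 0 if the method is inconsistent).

3

b = (-5/44, 27/1012, 25/23)
c = (0, 22/9, 2/5)
Ac = (0, 0, 23/150)
Σ b_i: (-5/44)·1 + 27/1012·1 + 25/23·1 = 1 ✓
b·c: 27/1012·22/9 + 25/23·2/5 = 1/2 ✓
b·c²: 27/1012·484/81 + 25/23·4/25 = 1/3 ✓
b·Ac: 25/23·23/150 = 1/6 ✓; 3 stages ⇒ order 3.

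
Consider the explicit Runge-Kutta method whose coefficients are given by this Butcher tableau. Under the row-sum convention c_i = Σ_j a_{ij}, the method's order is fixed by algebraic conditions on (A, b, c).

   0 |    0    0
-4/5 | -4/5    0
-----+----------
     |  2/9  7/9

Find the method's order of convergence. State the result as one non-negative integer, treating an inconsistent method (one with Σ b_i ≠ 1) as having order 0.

1

b = (2/9, 7/9)
c = (0, -4/5)
Σ b_i: 2/9·1 + 7/9·1 = 1 ✓
b·c: 7/9·(-4/5) = -28/45 ≠ 1/2 ⇒ order 1.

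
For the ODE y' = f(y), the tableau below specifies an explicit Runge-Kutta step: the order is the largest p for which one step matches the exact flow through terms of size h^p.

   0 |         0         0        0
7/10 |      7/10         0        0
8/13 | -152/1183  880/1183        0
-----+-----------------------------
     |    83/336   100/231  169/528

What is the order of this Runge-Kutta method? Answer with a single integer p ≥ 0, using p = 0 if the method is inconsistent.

3

b = (83/336, 100/231, 169/528)
c = (0, 7/10, 8/13)
Ac = (0, 0, 88/169)
Σ b_i: 83/336·1 + 100/231·1 + 169/528·1 = 1 ✓
b·c: 100/231·7/10 + 169/528·8/13 = 1/2 ✓
b·c²: 100/231·49/100 + 169/528·64/169 = 1/3 ✓
b·Ac: 169/528·88/169 = 1/6 ✓; 3 stages ⇒ order 3.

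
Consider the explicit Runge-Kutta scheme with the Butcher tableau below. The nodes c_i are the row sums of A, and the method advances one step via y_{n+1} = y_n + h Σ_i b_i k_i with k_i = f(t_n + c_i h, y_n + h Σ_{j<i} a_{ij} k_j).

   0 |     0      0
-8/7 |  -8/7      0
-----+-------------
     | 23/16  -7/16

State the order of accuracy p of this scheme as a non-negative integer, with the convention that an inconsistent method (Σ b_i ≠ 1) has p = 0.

2

b = (23/16, -7/16)
c = (0, -8/7)
Σ b_i: 23/16·1 + (-7/16)·1 = 1 ✓
b·c: (-7/16)·(-8/7) = 1/2 ✓; 2 stages ⇒ order 2.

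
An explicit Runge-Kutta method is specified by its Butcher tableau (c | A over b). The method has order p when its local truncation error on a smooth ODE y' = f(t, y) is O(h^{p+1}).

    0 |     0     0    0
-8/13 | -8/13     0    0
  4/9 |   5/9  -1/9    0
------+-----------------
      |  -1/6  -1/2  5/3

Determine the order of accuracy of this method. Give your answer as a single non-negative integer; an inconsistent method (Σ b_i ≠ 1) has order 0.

b = (-1/6, -1/2, 5/3)
c = (0, -8/13, 4/9)
Ac = (0, 0, 8/117)
Σ b_i: (-1/6)·1 + (-1/2)·1 + 5/3·1 = 1 ✓
b·c: (-1/2)·(-8/13) + 5/3·4/9 = 368/351 ≠ 1/2 ⇒ order 1.

1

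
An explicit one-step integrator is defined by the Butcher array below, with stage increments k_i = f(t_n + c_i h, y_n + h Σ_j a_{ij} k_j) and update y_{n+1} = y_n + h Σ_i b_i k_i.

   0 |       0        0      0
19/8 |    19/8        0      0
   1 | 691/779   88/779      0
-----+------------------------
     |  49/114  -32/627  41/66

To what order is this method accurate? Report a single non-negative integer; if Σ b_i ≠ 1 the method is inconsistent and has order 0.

b = (49/114, -32/627, 41/66)
c = (0, 19/8, 1)
Ac = (0, 0, 11/41)
Σ b_i: 49/114·1 + (-32/627)·1 + 41/66·1 = 1 ✓
b·c: (-32/627)·19/8 + 41/66·1 = 1/2 ✓
b·c²: (-32/627)·361/64 + 41/66·1 = 1/3 ✓
b·Ac: 41/66·11/41 = 1/6 ✓; 3 stages ⇒ order 3.

3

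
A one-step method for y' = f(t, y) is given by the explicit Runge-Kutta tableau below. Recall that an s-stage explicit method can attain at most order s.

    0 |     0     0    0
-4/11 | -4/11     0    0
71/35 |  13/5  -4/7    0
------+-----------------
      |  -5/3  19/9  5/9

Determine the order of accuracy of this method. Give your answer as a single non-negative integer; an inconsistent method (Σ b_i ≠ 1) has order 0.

b = (-5/3, 19/9, 5/9)
c = (0, -4/11, 71/35)
Ac = (0, 0, 16/77)
Σ b_i: (-5/3)·1 + 19/9·1 + 5/9·1 = 1 ✓
b·c: 19/9·(-4/11) + 5/9·71/35 = 83/231 ≠ 1/2 ⇒ order 1.

1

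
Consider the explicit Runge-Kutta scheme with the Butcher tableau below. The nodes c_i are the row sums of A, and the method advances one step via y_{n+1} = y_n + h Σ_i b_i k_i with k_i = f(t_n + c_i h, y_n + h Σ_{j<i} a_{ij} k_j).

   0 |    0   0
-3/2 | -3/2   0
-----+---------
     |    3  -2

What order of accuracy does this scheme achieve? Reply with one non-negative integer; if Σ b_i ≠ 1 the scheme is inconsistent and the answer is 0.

b = (3, -2)
c = (0, -3/2)
Σ b_i: 3·1 + (-2)·1 = 1 ✓
b·c: (-2)·(-3/2) = 3 ≠ 1/2 ⇒ order 1.

1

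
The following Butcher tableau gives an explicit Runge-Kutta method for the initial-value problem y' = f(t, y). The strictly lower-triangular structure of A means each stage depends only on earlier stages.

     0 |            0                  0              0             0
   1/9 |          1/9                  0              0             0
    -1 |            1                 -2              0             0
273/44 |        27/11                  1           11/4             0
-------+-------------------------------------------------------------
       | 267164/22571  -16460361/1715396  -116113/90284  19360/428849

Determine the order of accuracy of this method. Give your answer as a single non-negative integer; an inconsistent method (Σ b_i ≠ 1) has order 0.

b = (267164/22571, -16460361/1715396, -116113/90284, 19360/428849)
c = (0, 1/9, -1, 273/44)
Ac = (0, 0, -2/9, -95/36)
Σ b_i: 267164/22571·1 + (-16460361/1715396)·1 + (-116113/90284)·1 + 19360/428849·1 = 1 ✓
b·c: (-16460361/1715396)·1/9 + (-116113/90284)·(-1) + 19360/428849·273/44 = 1/2 ✓
b·c²: (-16460361/1715396)·1/81 + (-116113/90284)·1 + 19360/428849·74529/1936 = 1/3 ✓
b·Ac: (-116113/90284)·(-2/9) + 19360/428849·(-95/36) = 1/6 ✓
b·c³: (-16460361/1715396)·1/729 + (-116113/90284)·(-1) + 19360/428849·20346417/85184 = 80816476/6703587 ≠ 1/4 ⇒ order 3.
b·(c∘Ac): (-116113/90284)·2/9 + 19360/428849·(-8645/528) = -416413/406278 ≠ 1/8
b·Ac²: (-116113/90284)·(-2/81) + 19360/428849·895/324 = 3623249/23157846 ≠ 1/12
b·A²c: 19360/428849·(-11/18) = -106480/3859641 ≠ 1/24

3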